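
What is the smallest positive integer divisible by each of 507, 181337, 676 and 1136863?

14638247988

lcm(507, 181337) = 507·181337/gcd = 91937859/169 = 544011
lcm(544011, 676) = 544011·676/gcd = 367751436/169 = 2176044
lcm(2176044, 1136863) = 2176044·1136863/gcd = 2473863909972/169 = 14638247988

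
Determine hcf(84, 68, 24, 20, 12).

gcd(84, 68): 84 = 1·68 + 16; 68 = 4·16 + 4; 16 = 4·4 + 0 → 4
gcd(4, 24): 24 = 6·4 + 0 → 4
gcd(4, 20): 20 = 5·4 + 0 → 4
gcd(4, 12): 12 = 3·4 + 0 → 4

4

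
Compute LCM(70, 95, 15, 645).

70 = 2 · 5 · 7; 95 = 5 · 19; 15 = 3 · 5; 645 = 3 · 5 · 43
lcm takes max exponent of each prime: 2 · 3 · 5 · 7 · 19 · 43 = 171570

171570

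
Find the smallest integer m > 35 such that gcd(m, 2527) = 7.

42

Multiples of 7 above 35: 7·6, 7·7, … . Need the cofactor coprime to 2527/7 = 361.
Checking s = 6, 7, … the first with gcd(s, 361) = 1 is s = 6, giving 42.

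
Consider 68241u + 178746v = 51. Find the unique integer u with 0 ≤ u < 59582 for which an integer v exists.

19129

Euclid: 178746 = 2·68241 + 42264; 68241 = 1·42264 + 25977; 42264 = 1·25977 + 16287; 25977 = 1·16287 + 9690; 16287 = 1·9690 + 6597; 9690 = 1·6597 + 3093; 6597 = 2·3093 + 411; 3093 = 7·411 + 216; 411 = 1·216 + 195; 216 = 1·195 + 21; 195 = 9·21 + 6; 21 = 3·6 + 3; 6 = 2·3 + 0 → gcd = 3; 51 = 3·17.
Back-substitution yields 68241·(25659) + 178746·(-9796) = 3, so one solution is u = 25659·17 = 436203, v = -9796·17 = -166532.
Solutions in u differ by 178746/3 = 59582; the one in [0, 59582) is 436203 mod 59582 = 19129.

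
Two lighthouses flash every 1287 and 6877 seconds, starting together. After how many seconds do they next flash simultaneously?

1287 = 3² · 11 · 13; 6877 = 13 · 23²
max exponents: 3² · 11 · 13 · 23² = 680823

680823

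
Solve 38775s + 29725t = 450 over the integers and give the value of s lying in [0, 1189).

138

gcd(38775, 29725) = 25 (Euclid: 38775 = 1·29725 + 9050; 29725 = 3·9050 + 2575; 9050 = 3·2575 + 1325; 2575 = 1·1325 + 1250; 1325 = 1·1250 + 75; 1250 = 16·75 + 50; 75 = 1·50 + 25; 50 = 2·25 + 0), and 25 | 450.
Extended Euclid: 38775·(404) + 29725·(-527) = 25. Scale by 18: s₀ = 7272.
General solution s = s₀ + 1189k; reducing mod 1189 gives s = 138 (and t = -180).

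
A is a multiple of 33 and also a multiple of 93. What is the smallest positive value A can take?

gcd first: 93 = 2·33 + 27; 33 = 1·27 + 6; 27 = 4·6 + 3; 6 = 2·3 + 0 → gcd = 3
lcm = 33·93/gcd = 3069/3 = 1023

1023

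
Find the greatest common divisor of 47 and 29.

1

Euclid: 47 = 1·29 + 18; 29 = 1·18 + 11; 18 = 1·11 + 7; 11 = 1·7 + 4; 7 = 1·4 + 3; 4 = 1·3 + 1; 3 = 3·1 + 0. Last nonzero remainder: 1.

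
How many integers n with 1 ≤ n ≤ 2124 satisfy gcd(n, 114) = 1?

114 = 2·3·19. Inclusion–exclusion on these primes:
2124 − ⌊2124/2⌋ − ⌊2124/3⌋ − ⌊2124/19⌋ + ⌊2124/6⌋ + ⌊2124/38⌋ + ⌊2124/57⌋ − ⌊2124/114⌋ = 671

671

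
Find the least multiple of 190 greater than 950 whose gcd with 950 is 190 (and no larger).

gcd(a, 950) = 190 forces 190 | a; write a = 190s. Then gcd(190s, 190·5) = 190·gcd(s, 5), so need gcd(s, 5) = 1.
190s > 950 gives s ≥ 6. The least s ≥ 6 coprime to 5 is 6, so a = 190·6 = 1140.

1140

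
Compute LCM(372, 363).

372 = 2² · 3 · 31; 363 = 3 · 11²
max exponents: 2² · 3 · 11² · 31 = 45012

45012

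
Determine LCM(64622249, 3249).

64622249 = 19² · 23 · 43 · 181; 3249 = 3² · 19²
max exponents: 3² · 19² · 23 · 43 · 181 = 581600241

581600241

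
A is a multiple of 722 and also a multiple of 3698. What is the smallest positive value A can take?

1334978

gcd first: 3698 = 5·722 + 88; 722 = 8·88 + 18; 88 = 4·18 + 16; 18 = 1·16 + 2; 16 = 8·2 + 0 → gcd = 2
lcm = 722·3698/gcd = 2669956/2 = 1334978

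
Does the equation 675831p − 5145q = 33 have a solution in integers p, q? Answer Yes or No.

By Bézout, 675831p − 5145q = 33 has integer solutions iff gcd(675831, 5145) | 33.
Euclid: 675831 = 131·5145 + 1836; 5145 = 2·1836 + 1473; 1836 = 1·1473 + 363; 1473 = 4·363 + 21; 363 = 17·21 + 6; 21 = 3·6 + 3; 6 = 2·3 + 0. gcd = 3; 33 mod 3 = 0. Yes.

Yes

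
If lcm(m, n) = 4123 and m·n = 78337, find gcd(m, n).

gcd·lcm = product, so gcd = 78337/4123 = 19.

19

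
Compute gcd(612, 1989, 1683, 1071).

153

gcd(612, 1989): 1989 = 3·612 + 153; 612 = 4·153 + 0 → 153
gcd(153, 1683): 1683 = 11·153 + 0 → 153
gcd(153, 1071): 1071 = 7·153 + 0 → 153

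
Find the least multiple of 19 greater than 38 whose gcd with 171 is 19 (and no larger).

76

gcd(m, 171) = 19 forces 19 | m; write m = 19s. Then gcd(19s, 19·9) = 19·gcd(s, 9), so need gcd(s, 9) = 1.
19s > 38 gives s ≥ 3. The least s ≥ 3 coprime to 9 is 4, so m = 19·4 = 76.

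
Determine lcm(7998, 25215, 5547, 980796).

7998 = 2 · 3 · 31 · 43; 25215 = 3 · 5 · 41²; 5547 = 3 · 43²; 980796 = 2² · 3 · 37 · 47²
lcm takes max exponent of each prime: 2² · 3 · 5 · 31 · 37 · 41² · 43² · 47² = 472514356991220

472514356991220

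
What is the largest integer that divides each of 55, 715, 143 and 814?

11

gcd(55, 715): 715 = 13·55 + 0 → 55
gcd(55, 143): 143 = 2·55 + 33; 55 = 1·33 + 22; 33 = 1·22 + 11; 22 = 2·11 + 0 → 11
gcd(11, 814): 814 = 74·11 + 0 → 11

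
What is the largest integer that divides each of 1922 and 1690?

2

1922 = 2 · 31²
1690 = 2 · 5 · 13²
Common: 2 = 2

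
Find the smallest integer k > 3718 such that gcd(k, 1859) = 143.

3861

Multiples of 143 above 3718: 143·27, 143·28, … . Need the cofactor coprime to 1859/143 = 13.
Checking s = 27, 28, … the first with gcd(s, 13) = 1 is s = 27, giving 3861.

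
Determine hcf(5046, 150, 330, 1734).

gcd(5046, 150): 5046 = 33·150 + 96; 150 = 1·96 + 54; 96 = 1·54 + 42; 54 = 1·42 + 12; 42 = 3·12 + 6; 12 = 2·6 + 0 → 6
gcd(6, 330): 330 = 55·6 + 0 → 6
gcd(6, 1734): 1734 = 289·6 + 0 → 6

6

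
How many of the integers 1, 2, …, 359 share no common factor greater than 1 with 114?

114

114 = 2·3·19. Inclusion–exclusion on these primes:
359 − ⌊359/2⌋ − ⌊359/3⌋ − ⌊359/19⌋ + ⌊359/6⌋ + ⌊359/38⌋ + ⌊359/57⌋ − ⌊359/114⌋ = 114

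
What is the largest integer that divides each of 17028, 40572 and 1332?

gcd(17028, 40572): 40572 = 2·17028 + 6516; 17028 = 2·6516 + 3996; 6516 = 1·3996 + 2520; 3996 = 1·2520 + 1476; 2520 = 1·1476 + 1044; 1476 = 1·1044 + 432; 1044 = 2·432 + 180; 432 = 2·180 + 72; 180 = 2·72 + 36; 72 = 2·36 + 0 → 36
gcd(36, 1332): 1332 = 37·36 + 0 → 36

36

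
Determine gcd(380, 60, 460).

gcd(380, 60): 380 = 6·60 + 20; 60 = 3·20 + 0 → 20
gcd(20, 460): 460 = 23·20 + 0 → 20

20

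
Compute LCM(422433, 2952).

138558024

422433 = 3² · 11 · 17 · 251; 2952 = 2³ · 3² · 41
max exponents: 2³ · 3² · 11 · 17 · 41 · 251 = 138558024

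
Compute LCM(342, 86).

342 = 2 · 3² · 19; 86 = 2 · 43
max exponents: 2 · 3² · 19 · 43 = 14706

14706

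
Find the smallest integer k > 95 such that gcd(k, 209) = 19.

209 = 19·11. Any k with gcd(k, 209) = 19 is a multiple of 19, say 19s, with s coprime to 11.
Need s > 95/19, so s ≥ 6. First s ≥ 6 with gcd(s, 11) = 1 is s = 6. Thus k = 19·6 = 114.

114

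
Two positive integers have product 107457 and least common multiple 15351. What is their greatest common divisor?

From gcd × lcm = mn: gcd = 107457 / 15351 = 7.

7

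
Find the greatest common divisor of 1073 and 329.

1073 = 29 · 37
329 = 7 · 47
Common: 1 = 1

1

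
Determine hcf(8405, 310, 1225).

5

8405 = 5 · 41²; 310 = 2 · 5 · 31; 1225 = 5² · 7²
gcd takes min exponent of each prime: 5 = 5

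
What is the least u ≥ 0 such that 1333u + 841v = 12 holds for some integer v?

800

Reduce mod 841: 1333u ≡ 12 (mod 841). With g = gcd(1333, 841) = 1 dividing 12, divide through: 1333u ≡ 12 (mod 841).
Since gcd(1333, 841) = 1, u ≡ 12·(1333)⁻¹ ≡ 800 (mod 841). Smallest non-negative: 800.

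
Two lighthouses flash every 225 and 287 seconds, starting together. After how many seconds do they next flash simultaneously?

64575

225 = 3² · 5²; 287 = 7 · 41
max exponents: 3² · 5² · 7 · 41 = 64575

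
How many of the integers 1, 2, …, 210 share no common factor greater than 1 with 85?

85 = 5·17. Inclusion–exclusion on these primes:
210 − ⌊210/5⌋ − ⌊210/17⌋ + ⌊210/85⌋ = 158

158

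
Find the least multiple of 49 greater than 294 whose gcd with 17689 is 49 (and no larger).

Multiples of 49 above 294: 49·7, 49·8, … . Need the cofactor coprime to 17689/49 = 361.
Checking s = 7, 8, … the first with gcd(s, 361) = 1 is s = 7, giving 343.

343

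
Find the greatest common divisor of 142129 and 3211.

Euclid: 142129 = 44·3211 + 845; 3211 = 3·845 + 676; 845 = 1·676 + 169; 676 = 4·169 + 0. Last nonzero remainder: 169.

169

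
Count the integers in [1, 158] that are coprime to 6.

Prime factors of 6: 2, 3. Count integers ≤ 158 divisible by none of them.
By inclusion–exclusion: 158 − ⌊158/2⌋ − ⌊158/3⌋ + ⌊158/6⌋ = 53.

53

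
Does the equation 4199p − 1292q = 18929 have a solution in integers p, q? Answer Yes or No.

gcd(4199, 1292): 4199 = 3·1292 + 323; 1292 = 4·323 + 0 → 323
323 does not divide 18929, so a solution does not exist.

No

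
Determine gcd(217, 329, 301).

7

217 = 7 · 31; 329 = 7 · 47; 301 = 7 · 43
gcd takes min exponent of each prime: 7 = 7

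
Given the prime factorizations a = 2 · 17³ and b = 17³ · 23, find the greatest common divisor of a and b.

4913

min exponent per shared prime: 17³ = 4913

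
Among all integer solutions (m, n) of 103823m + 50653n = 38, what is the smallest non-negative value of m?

gcd(103823, 50653) = 1 (Euclid: 103823 = 2·50653 + 2517; 50653 = 20·2517 + 313; 2517 = 8·313 + 13; 313 = 24·13 + 1; 13 = 13·1 + 0), and 1 | 38.
Extended Euclid: 103823·(-3884) + 50653·(7961) = 1. Scale by 38: m₀ = -147592.
General solution m = m₀ + 50653t; reducing mod 50653 gives m = 4367 (and n = -8951).

4367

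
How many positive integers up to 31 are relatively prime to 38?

38 = 2·19. Inclusion–exclusion on these primes:
31 − ⌊31/2⌋ − ⌊31/19⌋ + ⌊31/38⌋ = 15

15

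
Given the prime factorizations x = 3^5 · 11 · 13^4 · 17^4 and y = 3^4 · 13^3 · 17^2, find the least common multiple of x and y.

6376289890113

max exponent per prime: 3^5 · 11 · 13^4 · 17^4 = 6376289890113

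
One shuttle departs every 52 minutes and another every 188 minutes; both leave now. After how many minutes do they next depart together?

2444

gcd first: 188 = 3·52 + 32; 52 = 1·32 + 20; 32 = 1·20 + 12; 20 = 1·12 + 8; 12 = 1·8 + 4; 8 = 2·4 + 0 → gcd = 4
lcm = 52·188/gcd = 9776/4 = 2444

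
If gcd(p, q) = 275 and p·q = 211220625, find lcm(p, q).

Since gcd(p,q)·lcm(p,q) = pq, lcm = 211220625/275 = 768075.

768075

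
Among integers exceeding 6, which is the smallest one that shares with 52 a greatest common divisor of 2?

10

52 = 2·26. Any x with gcd(x, 52) = 2 is a multiple of 2, say 2s, with s coprime to 26.
Need s > 6/2, so s ≥ 4. First s ≥ 4 with gcd(s, 26) = 1 is s = 5. Thus x = 2·5 = 10.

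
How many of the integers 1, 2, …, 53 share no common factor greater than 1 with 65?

39

65 = 5·13. Inclusion–exclusion on these primes:
53 − ⌊53/5⌋ − ⌊53/13⌋ + ⌊53/65⌋ = 39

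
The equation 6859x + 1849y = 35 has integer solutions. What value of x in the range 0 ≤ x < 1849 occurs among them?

1360

gcd(6859, 1849) = 1 (Euclid: 6859 = 3·1849 + 1312; 1849 = 1·1312 + 537; 1312 = 2·537 + 238; 537 = 2·238 + 61; 238 = 3·61 + 55; 61 = 1·55 + 6; 55 = 9·6 + 1; 6 = 6·1 + 0), and 1 | 35.
Extended Euclid: 6859·(303) + 1849·(-1124) = 1. Scale by 35: x₀ = 10605.
General solution x = x₀ + 1849t; reducing mod 1849 gives x = 1360 (and y = -5045).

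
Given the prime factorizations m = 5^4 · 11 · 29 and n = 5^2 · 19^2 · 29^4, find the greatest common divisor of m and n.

min exponent per shared prime: 5^2 · 29 = 725

725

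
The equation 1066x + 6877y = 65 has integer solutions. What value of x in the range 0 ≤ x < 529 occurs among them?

471

Reduce mod 6877: 1066x ≡ 65 (mod 6877). With g = gcd(1066, 6877) = 13 dividing 65, divide through: 82x ≡ 5 (mod 529).
Since gcd(82, 529) = 1, x ≡ 5·(82)⁻¹ ≡ 471 (mod 529). Smallest non-negative: 471.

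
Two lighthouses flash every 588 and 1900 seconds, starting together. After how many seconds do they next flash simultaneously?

279300

588 = 2² · 3 · 7²; 1900 = 2² · 5² · 19
max exponents: 2² · 3 · 5² · 7² · 19 = 279300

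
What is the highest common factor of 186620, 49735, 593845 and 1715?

186620 = 2² · 5 · 7 · 31 · 43; 49735 = 5 · 7³ · 29; 593845 = 5 · 7 · 19² · 47; 1715 = 5 · 7³
gcd takes min exponent of each prime: 5 · 7 = 35

35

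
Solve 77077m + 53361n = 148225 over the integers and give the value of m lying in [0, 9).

4

gcd(77077, 53361) = 5929 (Euclid: 77077 = 1·53361 + 23716; 53361 = 2·23716 + 5929; 23716 = 4·5929 + 0), and 5929 | 148225.
Extended Euclid: 77077·(-2) + 53361·(3) = 5929. Scale by 25: m₀ = -50.
General solution m = m₀ + 9t; reducing mod 9 gives m = 4 (and n = -3).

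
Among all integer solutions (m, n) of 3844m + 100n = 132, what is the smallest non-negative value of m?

3

Reduce mod 100: 3844m ≡ 132 (mod 100). With g = gcd(3844, 100) = 4 dividing 132, divide through: 961m ≡ 33 (mod 25).
Since gcd(961, 25) = 1, m ≡ 33·(961)⁻¹ ≡ 3 (mod 25). Smallest non-negative: 3.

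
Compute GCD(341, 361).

1

Euclid: 361 = 1·341 + 20; 341 = 17·20 + 1; 20 = 20·1 + 0. Last nonzero remainder: 1.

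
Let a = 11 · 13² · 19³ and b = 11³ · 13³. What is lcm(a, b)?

20057135813

max exponent per prime: 11³ · 13³ · 19³ = 20057135813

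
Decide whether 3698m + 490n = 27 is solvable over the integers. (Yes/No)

No

gcd(3698, 490): 3698 = 7·490 + 268; 490 = 1·268 + 222; 268 = 1·222 + 46; 222 = 4·46 + 38; 46 = 1·38 + 8; 38 = 4·8 + 6; 8 = 1·6 + 2; 6 = 3·2 + 0 → 2
2 does not divide 27, so a solution does not exist.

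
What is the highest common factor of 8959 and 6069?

Euclid: 8959 = 1·6069 + 2890; 6069 = 2·2890 + 289; 2890 = 10·289 + 0. Last nonzero remainder: 289.

289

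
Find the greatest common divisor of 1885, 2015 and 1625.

gcd(1885, 2015): 2015 = 1·1885 + 130; 1885 = 14·130 + 65; 130 = 2·65 + 0 → 65
gcd(65, 1625): 1625 = 25·65 + 0 → 65

65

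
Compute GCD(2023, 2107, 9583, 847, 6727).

7

gcd(2023, 2107): 2107 = 1·2023 + 84; 2023 = 24·84 + 7; 84 = 12·7 + 0 → 7
gcd(7, 9583): 9583 = 1369·7 + 0 → 7
gcd(7, 847): 847 = 121·7 + 0 → 7
gcd(7, 6727): 6727 = 961·7 + 0 → 7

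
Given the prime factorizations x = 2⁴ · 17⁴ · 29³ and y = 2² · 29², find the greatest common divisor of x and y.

min exponent per shared prime: 2² · 29² = 3364

3364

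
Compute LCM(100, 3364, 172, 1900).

68709700

lcm(100, 3364) = 100·3364/gcd = 336400/4 = 84100
lcm(84100, 172) = 84100·172/gcd = 14465200/4 = 3616300
lcm(3616300, 1900) = 3616300·1900/gcd = 6870970000/100 = 68709700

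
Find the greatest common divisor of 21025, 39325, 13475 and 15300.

gcd(21025, 39325): 39325 = 1·21025 + 18300; 21025 = 1·18300 + 2725; 18300 = 6·2725 + 1950; 2725 = 1·1950 + 775; 1950 = 2·775 + 400; 775 = 1·400 + 375; 400 = 1·375 + 25; 375 = 15·25 + 0 → 25
gcd(25, 13475): 13475 = 539·25 + 0 → 25
gcd(25, 15300): 15300 = 612·25 + 0 → 25

25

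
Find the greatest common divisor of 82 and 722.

82 = 2 · 41
722 = 2 · 19²
Common: 2 = 2

2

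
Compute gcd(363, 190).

Euclid: 363 = 1·190 + 173; 190 = 1·173 + 17; 173 = 10·17 + 3; 17 = 5·3 + 2; 3 = 1·2 + 1; 2 = 2·1 + 0. Last nonzero remainder: 1.

1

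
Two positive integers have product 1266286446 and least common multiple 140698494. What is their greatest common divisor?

From gcd × lcm = ab: gcd = 1266286446 / 140698494 = 9.

9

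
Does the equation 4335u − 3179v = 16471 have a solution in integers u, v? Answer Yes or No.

By Bézout, 4335u − 3179v = 16471 has integer solutions iff gcd(4335, 3179) | 16471.
Euclid: 4335 = 1·3179 + 1156; 3179 = 2·1156 + 867; 1156 = 1·867 + 289; 867 = 3·289 + 0. gcd = 289; 16471 mod 289 = 287. No.

No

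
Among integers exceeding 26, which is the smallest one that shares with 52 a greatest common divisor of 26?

78

52 = 26·2. Any a with gcd(a, 52) = 26 is a multiple of 26, say 26s, with s coprime to 2.
Need s > 26/26, so s ≥ 2. First s ≥ 2 with gcd(s, 2) = 1 is s = 3. Thus a = 26·3 = 78.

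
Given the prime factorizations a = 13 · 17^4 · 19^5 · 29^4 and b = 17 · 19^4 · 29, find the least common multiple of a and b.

1901511841030096087

max exponent per prime: 13 · 17^4 · 19^5 · 29^4 = 1901511841030096087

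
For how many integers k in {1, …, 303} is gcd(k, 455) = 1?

192

Prime factors of 455: 5, 7, 13. Count integers ≤ 303 divisible by none of them.
By inclusion–exclusion: 303 − ⌊303/5⌋ − ⌊303/7⌋ − ⌊303/13⌋ + ⌊303/35⌋ + ⌊303/65⌋ + ⌊303/91⌋ − ⌊303/455⌋ = 192.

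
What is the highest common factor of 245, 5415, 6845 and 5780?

5

245 = 5 · 7²; 5415 = 3 · 5 · 19²; 6845 = 5 · 37²; 5780 = 2² · 5 · 17²
gcd takes min exponent of each prime: 5 = 5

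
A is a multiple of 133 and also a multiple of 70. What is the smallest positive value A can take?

133 = 7 · 19; 70 = 2 · 5 · 7
max exponents: 2 · 5 · 7 · 19 = 1330

1330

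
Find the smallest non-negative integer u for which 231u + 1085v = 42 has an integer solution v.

127

Euclid: 1085 = 4·231 + 161; 231 = 1·161 + 70; 161 = 2·70 + 21; 70 = 3·21 + 7; 21 = 3·7 + 0 → gcd = 7; 42 = 7·6.
Back-substitution yields 231·(47) + 1085·(-10) = 7, so one solution is u = 47·6 = 282, v = -10·6 = -60.
Solutions in u differ by 1085/7 = 155; the one in [0, 155) is 282 mod 155 = 127.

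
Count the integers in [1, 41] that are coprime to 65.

65 = 5·13. Inclusion–exclusion on these primes:
41 − ⌊41/5⌋ − ⌊41/13⌋ + ⌊41/65⌋ = 30

30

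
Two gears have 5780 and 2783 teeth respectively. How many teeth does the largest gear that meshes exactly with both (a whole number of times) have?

1

Euclid: 5780 = 2·2783 + 214; 2783 = 13·214 + 1; 214 = 214·1 + 0. Last nonzero remainder: 1.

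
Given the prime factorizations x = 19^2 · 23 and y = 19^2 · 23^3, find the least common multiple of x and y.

4392287

max exponent per prime: 19^2 · 23^3 = 4392287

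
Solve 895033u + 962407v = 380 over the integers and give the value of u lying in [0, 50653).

gcd(895033, 962407) = 19 (Euclid: 962407 = 1·895033 + 67374; 895033 = 13·67374 + 19171; 67374 = 3·19171 + 9861; 19171 = 1·9861 + 9310; 9861 = 1·9310 + 551; 9310 = 16·551 + 494; 551 = 1·494 + 57; 494 = 8·57 + 38; 57 = 1·38 + 19; 38 = 2·19 + 0), and 19 | 380.
Extended Euclid: 895033·(-17470) + 962407·(16247) = 19. Scale by 20: u₀ = -349400.
General solution u = u₀ + 50653t; reducing mod 50653 gives u = 5171 (and v = -4809).

5171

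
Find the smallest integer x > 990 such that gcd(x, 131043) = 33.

1023

131043 = 33·3971. Any x with gcd(x, 131043) = 33 is a multiple of 33, say 33s, with s coprime to 3971.
Need s > 990/33, so s ≥ 31. First s ≥ 31 with gcd(s, 3971) = 1 is s = 31. Thus x = 33·31 = 1023.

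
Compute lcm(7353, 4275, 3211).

31066425

7353 = 3² · 19 · 43; 4275 = 3² · 5² · 19; 3211 = 13² · 19
lcm takes max exponent of each prime: 3² · 5² · 13² · 19 · 43 = 31066425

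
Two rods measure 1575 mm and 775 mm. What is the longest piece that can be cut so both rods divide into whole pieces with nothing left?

1575 = 3² · 5² · 7
775 = 5² · 31
Common: 5² = 25

25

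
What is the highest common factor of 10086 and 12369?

3

10086 = 2 · 3 · 41²
12369 = 3 · 7 · 19 · 31
Common: 3 = 3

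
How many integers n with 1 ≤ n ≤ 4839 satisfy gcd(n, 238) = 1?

1952

Prime factors of 238: 2, 7, 17. Count integers ≤ 4839 divisible by none of them.
By inclusion–exclusion: 4839 − ⌊4839/2⌋ − ⌊4839/7⌋ − ⌊4839/17⌋ + ⌊4839/14⌋ + ⌊4839/34⌋ + ⌊4839/119⌋ − ⌊4839/238⌋ = 1952.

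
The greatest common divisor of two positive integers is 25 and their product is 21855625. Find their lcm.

874225

Since gcd(u,v)·lcm(u,v) = uv, lcm = 21855625/25 = 874225.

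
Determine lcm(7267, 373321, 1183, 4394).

7267 = 13² · 43; 373321 = 13² · 47²; 1183 = 7 · 13²; 4394 = 2 · 13³
lcm takes max exponent of each prime: 2 · 7 · 13³ · 43 · 47² = 2921610146

2921610146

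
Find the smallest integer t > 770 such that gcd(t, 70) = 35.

70 = 35·2. Any t with gcd(t, 70) = 35 is a multiple of 35, say 35s, with s coprime to 2.
Need s > 770/35, so s ≥ 23. First s ≥ 23 with gcd(s, 2) = 1 is s = 23. Thus t = 35·23 = 805.

805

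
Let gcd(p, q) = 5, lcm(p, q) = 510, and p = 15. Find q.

170

p·q = gcd·lcm = 5·510 = 2550, so q = 2550/15 = 170.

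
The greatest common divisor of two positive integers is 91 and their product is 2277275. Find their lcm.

25025

Since gcd(p,q)·lcm(p,q) = pq, lcm = 2277275/91 = 25025.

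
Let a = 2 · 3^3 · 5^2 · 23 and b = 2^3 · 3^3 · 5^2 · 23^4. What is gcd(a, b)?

31050

min exponent per shared prime: 2 · 3^3 · 5^2 · 23 = 31050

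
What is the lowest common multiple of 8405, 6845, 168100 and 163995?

8405 = 5 · 41²; 6845 = 5 · 37²; 168100 = 2² · 5² · 41²; 163995 = 3 · 5 · 13 · 29²
lcm takes max exponent of each prime: 2² · 3 · 5² · 13 · 29² · 37² · 41² = 7547997791100

7547997791100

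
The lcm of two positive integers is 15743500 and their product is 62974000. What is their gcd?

4

gcd·lcm = product, so gcd = 62974000/15743500 = 4.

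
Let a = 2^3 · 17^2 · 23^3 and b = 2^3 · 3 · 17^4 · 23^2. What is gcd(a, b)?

1223048

min exponent per shared prime: 2^3 · 17^2 · 23^2 = 1223048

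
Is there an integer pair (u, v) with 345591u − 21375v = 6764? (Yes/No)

No

By Bézout, 345591u − 21375v = 6764 has integer solutions iff gcd(345591, 21375) | 6764.
Euclid: 345591 = 16·21375 + 3591; 21375 = 5·3591 + 3420; 3591 = 1·3420 + 171; 3420 = 20·171 + 0. gcd = 171; 6764 mod 171 = 95. No.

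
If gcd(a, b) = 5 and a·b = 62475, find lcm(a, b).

12495

gcd·lcm = product, so lcm = 62475/5 = 12495.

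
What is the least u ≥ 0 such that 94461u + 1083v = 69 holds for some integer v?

77

Reduce mod 1083: 94461u ≡ 69 (mod 1083). With g = gcd(94461, 1083) = 3 dividing 69, divide through: 31487u ≡ 23 (mod 361).
Since gcd(31487, 361) = 1, u ≡ 23·(31487)⁻¹ ≡ 77 (mod 361). Smallest non-negative: 77.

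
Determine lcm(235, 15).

705

235 = 5 · 47; 15 = 3 · 5
max exponents: 3 · 5 · 47 = 705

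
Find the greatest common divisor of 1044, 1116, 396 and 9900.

36

1044 = 2² · 3² · 29; 1116 = 2² · 3² · 31; 396 = 2² · 3² · 11; 9900 = 2² · 3² · 5² · 11
gcd takes min exponent of each prime: 2² · 3² = 36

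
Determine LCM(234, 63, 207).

234 = 2 · 3² · 13; 63 = 3² · 7; 207 = 3² · 23
lcm takes max exponent of each prime: 2 · 3² · 7 · 13 · 23 = 37674

37674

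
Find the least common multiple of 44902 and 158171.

546322634

44902 = 2 · 11 · 13 · 157; 158171 = 13 · 23³
max exponents: 2 · 11 · 13 · 23³ · 157 = 546322634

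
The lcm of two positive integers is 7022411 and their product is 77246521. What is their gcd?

11

From gcd × lcm = ab: gcd = 77246521 / 7022411 = 11.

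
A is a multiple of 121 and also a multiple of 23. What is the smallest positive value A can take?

2783

gcd first: 121 = 5·23 + 6; 23 = 3·6 + 5; 6 = 1·5 + 1; 5 = 5·1 + 0 → gcd = 1
lcm = 121·23/gcd = 2783/1 = 2783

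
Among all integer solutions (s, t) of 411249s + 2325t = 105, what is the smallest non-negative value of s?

gcd(411249, 2325) = 3 (Euclid: 411249 = 176·2325 + 2049; 2325 = 1·2049 + 276; 2049 = 7·276 + 117; 276 = 2·117 + 42; 117 = 2·42 + 33; 42 = 1·33 + 9; 33 = 3·9 + 6; 9 = 1·6 + 3; 6 = 2·3 + 0), and 3 | 105.
Extended Euclid: 411249·(-278) + 2325·(49173) = 3. Scale by 35: s₀ = -9730.
General solution s = s₀ + 775k; reducing mod 775 gives s = 345 (and t = -61024).

345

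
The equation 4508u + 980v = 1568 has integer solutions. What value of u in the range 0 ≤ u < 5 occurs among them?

1

Reduce mod 980: 4508u ≡ 1568 (mod 980). With g = gcd(4508, 980) = 196 dividing 1568, divide through: 23u ≡ 8 (mod 5).
Since gcd(23, 5) = 1, u ≡ 8·(23)⁻¹ ≡ 1 (mod 5). Smallest non-negative: 1.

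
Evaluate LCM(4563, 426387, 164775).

4563 = 3³ · 13²; 426387 = 3 · 13² · 29²; 164775 = 3 · 5² · 13³
lcm takes max exponent of each prime: 3³ · 5² · 13³ · 29² = 1247181975

1247181975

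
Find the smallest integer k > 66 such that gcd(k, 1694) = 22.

Multiples of 22 above 66: 22·4, 22·5, … . Need the cofactor coprime to 1694/22 = 77.
Checking s = 4, 5, … the first with gcd(s, 77) = 1 is s = 4, giving 88.

88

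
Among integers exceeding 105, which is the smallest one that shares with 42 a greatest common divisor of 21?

gcd(a, 42) = 21 forces 21 | a; write a = 21s. Then gcd(21s, 21·2) = 21·gcd(s, 2), so need gcd(s, 2) = 1.
21s > 105 gives s ≥ 6. The least s ≥ 6 coprime to 2 is 7, so a = 21·7 = 147.

147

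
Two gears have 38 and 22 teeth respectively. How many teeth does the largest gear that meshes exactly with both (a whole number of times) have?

Euclid: 38 = 1·22 + 16; 22 = 1·16 + 6; 16 = 2·6 + 4; 6 = 1·4 + 2; 4 = 2·2 + 0. Last nonzero remainder: 2.

2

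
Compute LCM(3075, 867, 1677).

496769325

3075 = 3 · 5² · 41; 867 = 3 · 17²; 1677 = 3 · 13 · 43
lcm takes max exponent of each prime: 3 · 5² · 13 · 17² · 41 · 43 = 496769325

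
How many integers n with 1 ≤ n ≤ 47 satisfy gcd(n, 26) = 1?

26 = 2·13. Inclusion–exclusion on these primes:
47 − ⌊47/2⌋ − ⌊47/13⌋ + ⌊47/26⌋ = 22

22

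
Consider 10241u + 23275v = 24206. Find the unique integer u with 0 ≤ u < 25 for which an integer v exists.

16

gcd(10241, 23275) = 931 (Euclid: 23275 = 2·10241 + 2793; 10241 = 3·2793 + 1862; 2793 = 1·1862 + 931; 1862 = 2·931 + 0), and 931 | 24206.
Extended Euclid: 10241·(-9) + 23275·(4) = 931. Scale by 26: u₀ = -234.
General solution u = u₀ + 25t; reducing mod 25 gives u = 16 (and v = -6).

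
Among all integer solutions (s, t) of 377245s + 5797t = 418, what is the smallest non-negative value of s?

80

Euclid: 377245 = 65·5797 + 440; 5797 = 13·440 + 77; 440 = 5·77 + 55; 77 = 1·55 + 22; 55 = 2·22 + 11; 22 = 2·11 + 0 → gcd = 11; 418 = 11·38.
Back-substitution yields 377245·(224) + 5797·(-14577) = 11, so one solution is s = 224·38 = 8512, t = -14577·38 = -553926.
Solutions in s differ by 5797/11 = 527; the one in [0, 527) is 8512 mod 527 = 80.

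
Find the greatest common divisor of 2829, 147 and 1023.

3

2829 = 3 · 23 · 41; 147 = 3 · 7²; 1023 = 3 · 11 · 31
gcd takes min exponent of each prime: 3 = 3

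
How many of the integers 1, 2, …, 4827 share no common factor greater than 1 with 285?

2438

285 = 3·5·19. Inclusion–exclusion on these primes:
4827 − ⌊4827/3⌋ − ⌊4827/5⌋ − ⌊4827/19⌋ + ⌊4827/15⌋ + ⌊4827/57⌋ + ⌊4827/95⌋ − ⌊4827/285⌋ = 2438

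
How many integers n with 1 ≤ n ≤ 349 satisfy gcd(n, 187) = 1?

187 = 11·17. Inclusion–exclusion on these primes:
349 − ⌊349/11⌋ − ⌊349/17⌋ + ⌊349/187⌋ = 299

299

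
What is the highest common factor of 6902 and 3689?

119

Euclid: 6902 = 1·3689 + 3213; 3689 = 1·3213 + 476; 3213 = 6·476 + 357; 476 = 1·357 + 119; 357 = 3·119 + 0. Last nonzero remainder: 119.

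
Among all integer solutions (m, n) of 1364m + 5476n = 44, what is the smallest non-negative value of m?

265

Euclid: 5476 = 4·1364 + 20; 1364 = 68·20 + 4; 20 = 5·4 + 0 → gcd = 4; 44 = 4·11.
Back-substitution yields 1364·(273) + 5476·(-68) = 4, so one solution is m = 273·11 = 3003, n = -68·11 = -748.
Solutions in m differ by 5476/4 = 1369; the one in [0, 1369) is 3003 mod 1369 = 265.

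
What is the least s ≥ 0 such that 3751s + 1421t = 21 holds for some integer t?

469

gcd(3751, 1421) = 1 (Euclid: 3751 = 2·1421 + 909; 1421 = 1·909 + 512; 909 = 1·512 + 397; 512 = 1·397 + 115; 397 = 3·115 + 52; 115 = 2·52 + 11; 52 = 4·11 + 8; 11 = 1·8 + 3; 8 = 2·3 + 2; 3 = 1·2 + 1; 2 = 2·1 + 0), and 1 | 21.
Extended Euclid: 3751·(-519) + 1421·(1370) = 1. Scale by 21: s₀ = -10899.
General solution s = s₀ + 1421k; reducing mod 1421 gives s = 469 (and t = -1238).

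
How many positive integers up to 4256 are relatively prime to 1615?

1615 = 5·17·19. Inclusion–exclusion on these primes:
4256 − ⌊4256/5⌋ − ⌊4256/17⌋ − ⌊4256/19⌋ + ⌊4256/85⌋ + ⌊4256/95⌋ + ⌊4256/323⌋ − ⌊4256/1615⌋ = 3036

3036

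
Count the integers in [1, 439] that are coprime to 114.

139

114 = 2·3·19. Inclusion–exclusion on these primes:
439 − ⌊439/2⌋ − ⌊439/3⌋ − ⌊439/19⌋ + ⌊439/6⌋ + ⌊439/38⌋ + ⌊439/57⌋ − ⌊439/114⌋ = 139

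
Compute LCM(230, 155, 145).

230 = 2 · 5 · 23; 155 = 5 · 31; 145 = 5 · 29
lcm takes max exponent of each prime: 2 · 5 · 23 · 29 · 31 = 206770

206770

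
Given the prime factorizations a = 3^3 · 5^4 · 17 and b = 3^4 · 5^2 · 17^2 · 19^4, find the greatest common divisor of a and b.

min exponent per shared prime: 3^3 · 5^2 · 17 = 11475

11475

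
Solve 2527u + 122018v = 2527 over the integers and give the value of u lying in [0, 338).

1

Reduce mod 122018: 2527u ≡ 2527 (mod 122018). With g = gcd(2527, 122018) = 361 dividing 2527, divide through: 7u ≡ 7 (mod 338).
Since gcd(7, 338) = 1, u ≡ 7·(7)⁻¹ ≡ 1 (mod 338). Smallest non-negative: 1.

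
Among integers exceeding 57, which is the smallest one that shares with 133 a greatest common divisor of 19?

76

gcd(t, 133) = 19 forces 19 | t; write t = 19s. Then gcd(19s, 19·7) = 19·gcd(s, 7), so need gcd(s, 7) = 1.
19s > 57 gives s ≥ 4. The least s ≥ 4 coprime to 7 is 4, so t = 19·4 = 76.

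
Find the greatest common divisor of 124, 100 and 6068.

124 = 2² · 31; 100 = 2² · 5²; 6068 = 2² · 37 · 41
gcd takes min exponent of each prime: 2² = 4

4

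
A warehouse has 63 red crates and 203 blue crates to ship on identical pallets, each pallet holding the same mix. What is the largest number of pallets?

63 = 3² · 7
203 = 7 · 29
Common: 7 = 7

7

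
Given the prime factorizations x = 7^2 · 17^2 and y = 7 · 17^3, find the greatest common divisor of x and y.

min exponent per shared prime: 7 · 17^2 = 2023

2023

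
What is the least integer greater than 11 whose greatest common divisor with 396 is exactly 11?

55

gcd(m, 396) = 11 forces 11 | m; write m = 11s. Then gcd(11s, 11·36) = 11·gcd(s, 36), so need gcd(s, 36) = 1.
11s > 11 gives s ≥ 2. The least s ≥ 2 coprime to 36 is 5, so m = 11·5 = 55.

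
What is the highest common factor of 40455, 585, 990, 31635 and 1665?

45

40455 = 3² · 5 · 29 · 31; 585 = 3² · 5 · 13; 990 = 2 · 3² · 5 · 11; 31635 = 3² · 5 · 19 · 37; 1665 = 3² · 5 · 37
gcd takes min exponent of each prime: 3² · 5 = 45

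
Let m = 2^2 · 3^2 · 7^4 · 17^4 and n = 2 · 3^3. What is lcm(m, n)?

21657663468

max exponent per prime: 2^2 · 3^3 · 7^4 · 17^4 = 21657663468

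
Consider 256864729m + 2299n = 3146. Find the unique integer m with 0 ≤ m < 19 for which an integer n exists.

gcd(256864729, 2299) = 121 (Euclid: 256864729 = 111728·2299 + 2057; 2299 = 1·2057 + 242; 2057 = 8·242 + 121; 242 = 2·121 + 0), and 121 | 3146.
Extended Euclid: 256864729·(9) + 2299·(-1005560) = 121. Scale by 26: m₀ = 234.
General solution m = m₀ + 19t; reducing mod 19 gives m = 6 (and n = -670372).

6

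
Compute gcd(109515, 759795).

15

Euclid: 759795 = 6·109515 + 102705; 109515 = 1·102705 + 6810; 102705 = 15·6810 + 555; 6810 = 12·555 + 150; 555 = 3·150 + 105; 150 = 1·105 + 45; 105 = 2·45 + 15; 45 = 3·15 + 0. Last nonzero remainder: 15.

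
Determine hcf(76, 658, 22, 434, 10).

gcd(76, 658): 658 = 8·76 + 50; 76 = 1·50 + 26; 50 = 1·26 + 24; 26 = 1·24 + 2; 24 = 12·2 + 0 → 2
gcd(2, 22): 22 = 11·2 + 0 → 2
gcd(2, 434): 434 = 217·2 + 0 → 2
gcd(2, 10): 10 = 5·2 + 0 → 2

2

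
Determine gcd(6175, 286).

Euclid: 6175 = 21·286 + 169; 286 = 1·169 + 117; 169 = 1·117 + 52; 117 = 2·52 + 13; 52 = 4·13 + 0. Last nonzero remainder: 13.

13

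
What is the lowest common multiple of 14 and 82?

574

gcd first: 82 = 5·14 + 12; 14 = 1·12 + 2; 12 = 6·2 + 0 → gcd = 2
lcm = 14·82/gcd = 1148/2 = 574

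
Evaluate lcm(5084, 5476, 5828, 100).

5084 = 2² · 31 · 41; 5476 = 2² · 37²; 5828 = 2² · 31 · 47; 100 = 2² · 5²
lcm takes max exponent of each prime: 2² · 5² · 31 · 37² · 41 · 47 = 8177995300

8177995300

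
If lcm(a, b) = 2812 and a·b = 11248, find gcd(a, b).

4

From gcd × lcm = ab: gcd = 11248 / 2812 = 4.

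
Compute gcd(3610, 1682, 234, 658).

gcd(3610, 1682): 3610 = 2·1682 + 246; 1682 = 6·246 + 206; 246 = 1·206 + 40; 206 = 5·40 + 6; 40 = 6·6 + 4; 6 = 1·4 + 2; 4 = 2·2 + 0 → 2
gcd(2, 234): 234 = 117·2 + 0 → 2
gcd(2, 658): 658 = 329·2 + 0 → 2

2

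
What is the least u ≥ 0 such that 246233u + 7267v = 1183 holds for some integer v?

33

Euclid: 246233 = 33·7267 + 6422; 7267 = 1·6422 + 845; 6422 = 7·845 + 507; 845 = 1·507 + 338; 507 = 1·338 + 169; 338 = 2·169 + 0 → gcd = 169; 1183 = 169·7.
Back-substitution yields 246233·(17) + 7267·(-576) = 169, so one solution is u = 17·7 = 119, v = -576·7 = -4032.
Solutions in u differ by 7267/169 = 43; the one in [0, 43) is 119 mod 43 = 33.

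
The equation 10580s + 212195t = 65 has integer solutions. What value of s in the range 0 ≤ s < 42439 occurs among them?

gcd(10580, 212195) = 5 (Euclid: 212195 = 20·10580 + 595; 10580 = 17·595 + 465; 595 = 1·465 + 130; 465 = 3·130 + 75; 130 = 1·75 + 55; 75 = 1·55 + 20; 55 = 2·20 + 15; 20 = 1·15 + 5; 15 = 3·5 + 0), and 5 | 65.
Extended Euclid: 10580·(11412) + 212195·(-569) = 5. Scale by 13: s₀ = 148356.
General solution s = s₀ + 42439k; reducing mod 42439 gives s = 21039 (and t = -1049).

21039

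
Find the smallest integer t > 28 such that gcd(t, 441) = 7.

35

Multiples of 7 above 28: 7·5, 7·6, … . Need the cofactor coprime to 441/7 = 63.
Checking s = 5, 6, … the first with gcd(s, 63) = 1 is s = 5, giving 35.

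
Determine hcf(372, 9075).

3

Euclid: 9075 = 24·372 + 147; 372 = 2·147 + 78; 147 = 1·78 + 69; 78 = 1·69 + 9; 69 = 7·9 + 6; 9 = 1·6 + 3; 6 = 2·3 + 0. Last nonzero remainder: 3.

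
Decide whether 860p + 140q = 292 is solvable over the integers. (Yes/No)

No

gcd(860, 140): 860 = 6·140 + 20; 140 = 7·20 + 0 → 20
20 does not divide 292, so a solution does not exist.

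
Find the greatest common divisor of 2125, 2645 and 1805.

5

gcd(2125, 2645): 2645 = 1·2125 + 520; 2125 = 4·520 + 45; 520 = 11·45 + 25; 45 = 1·25 + 20; 25 = 1·20 + 5; 20 = 4·5 + 0 → 5
gcd(5, 1805): 1805 = 361·5 + 0 → 5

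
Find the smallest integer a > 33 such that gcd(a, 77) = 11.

44

Multiples of 11 above 33: 11·4, 11·5, … . Need the cofactor coprime to 77/11 = 7.
Checking s = 4, 5, … the first with gcd(s, 7) = 1 is s = 4, giving 44.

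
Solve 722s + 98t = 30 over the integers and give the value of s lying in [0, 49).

9

Euclid: 722 = 7·98 + 36; 98 = 2·36 + 26; 36 = 1·26 + 10; 26 = 2·10 + 6; 10 = 1·6 + 4; 6 = 1·4 + 2; 4 = 2·2 + 0 → gcd = 2; 30 = 2·15.
Back-substitution yields 722·(-19) + 98·(140) = 2, so one solution is s = -19·15 = -285, t = 140·15 = 2100.
Solutions in s differ by 98/2 = 49; the one in [0, 49) is -285 mod 49 = 9.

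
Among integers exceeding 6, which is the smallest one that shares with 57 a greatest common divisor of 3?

9

57 = 3·19. Any x with gcd(x, 57) = 3 is a multiple of 3, say 3s, with s coprime to 19.
Need s > 6/3, so s ≥ 3. First s ≥ 3 with gcd(s, 19) = 1 is s = 3. Thus x = 3·3 = 9.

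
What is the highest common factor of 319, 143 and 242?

11

gcd(319, 143): 319 = 2·143 + 33; 143 = 4·33 + 11; 33 = 3·11 + 0 → 11
gcd(11, 242): 242 = 22·11 + 0 → 11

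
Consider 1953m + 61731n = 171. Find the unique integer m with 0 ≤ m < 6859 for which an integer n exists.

3477

Reduce mod 61731: 1953m ≡ 171 (mod 61731). With g = gcd(1953, 61731) = 9 dividing 171, divide through: 217m ≡ 19 (mod 6859).
Since gcd(217, 6859) = 1, m ≡ 19·(217)⁻¹ ≡ 3477 (mod 6859). Smallest non-negative: 3477.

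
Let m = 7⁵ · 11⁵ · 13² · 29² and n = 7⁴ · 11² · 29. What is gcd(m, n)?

min exponent per shared prime: 7⁴ · 11² · 29 = 8425109

8425109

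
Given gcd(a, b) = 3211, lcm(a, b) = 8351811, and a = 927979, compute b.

Using ab = gcd(a,b)·lcm(a,b) = 3211·8351811 = 26817665121, we get b = 26817665121/927979 = 28899.

28899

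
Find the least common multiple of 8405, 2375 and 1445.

8405 = 5 · 41²; 2375 = 5³ · 19; 1445 = 5 · 17²
lcm takes max exponent of each prime: 5³ · 17² · 19 · 41² = 1153796375

1153796375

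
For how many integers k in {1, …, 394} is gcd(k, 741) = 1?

741 = 3·13·19. Inclusion–exclusion on these primes:
394 − ⌊394/3⌋ − ⌊394/13⌋ − ⌊394/19⌋ + ⌊394/39⌋ + ⌊394/57⌋ + ⌊394/247⌋ − ⌊394/741⌋ = 230

230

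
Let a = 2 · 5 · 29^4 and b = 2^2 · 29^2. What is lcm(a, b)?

14145620

max exponent per prime: 2^2 · 5 · 29^4 = 14145620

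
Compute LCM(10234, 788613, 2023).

1152952206

10234 = 2 · 7 · 17 · 43; 788613 = 3 · 7 · 17 · 47²; 2023 = 7 · 17²
lcm takes max exponent of each prime: 2 · 3 · 7 · 17² · 43 · 47² = 1152952206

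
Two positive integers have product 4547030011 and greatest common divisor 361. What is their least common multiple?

12595651

Since gcd(p,q)·lcm(p,q) = pq, lcm = 4547030011/361 = 12595651.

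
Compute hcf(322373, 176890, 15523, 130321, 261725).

361

322373 = 19³ · 47; 176890 = 2 · 5 · 7² · 19²; 15523 = 19² · 43; 130321 = 19⁴; 261725 = 5² · 19² · 29
gcd takes min exponent of each prime: 19² = 361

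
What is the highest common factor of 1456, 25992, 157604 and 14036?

4

1456 = 2⁴ · 7 · 13; 25992 = 2³ · 3² · 19²; 157604 = 2² · 31² · 41; 14036 = 2² · 11² · 29
gcd takes min exponent of each prime: 2² = 4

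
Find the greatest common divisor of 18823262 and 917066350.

Euclid: 917066350 = 48·18823262 + 13549774; 18823262 = 1·13549774 + 5273488; 13549774 = 2·5273488 + 3002798; 5273488 = 1·3002798 + 2270690; 3002798 = 1·2270690 + 732108; 2270690 = 3·732108 + 74366; 732108 = 9·74366 + 62814; 74366 = 1·62814 + 11552; 62814 = 5·11552 + 5054; 11552 = 2·5054 + 1444; 5054 = 3·1444 + 722; 1444 = 2·722 + 0. Last nonzero remainder: 722.

722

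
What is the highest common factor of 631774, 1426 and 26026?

gcd(631774, 1426): 631774 = 443·1426 + 56; 1426 = 25·56 + 26; 56 = 2·26 + 4; 26 = 6·4 + 2; 4 = 2·2 + 0 → 2
gcd(2, 26026): 26026 = 13013·2 + 0 → 2

2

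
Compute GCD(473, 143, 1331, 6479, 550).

11

473 = 11 · 43; 143 = 11 · 13; 1331 = 11³; 6479 = 11 · 19 · 31; 550 = 2 · 5² · 11
gcd takes min exponent of each prime: 11 = 11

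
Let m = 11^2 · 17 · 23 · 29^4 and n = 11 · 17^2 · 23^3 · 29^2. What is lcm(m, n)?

300925307319263

max exponent per prime: 11^2 · 17^2 · 23^3 · 29^4 = 300925307319263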